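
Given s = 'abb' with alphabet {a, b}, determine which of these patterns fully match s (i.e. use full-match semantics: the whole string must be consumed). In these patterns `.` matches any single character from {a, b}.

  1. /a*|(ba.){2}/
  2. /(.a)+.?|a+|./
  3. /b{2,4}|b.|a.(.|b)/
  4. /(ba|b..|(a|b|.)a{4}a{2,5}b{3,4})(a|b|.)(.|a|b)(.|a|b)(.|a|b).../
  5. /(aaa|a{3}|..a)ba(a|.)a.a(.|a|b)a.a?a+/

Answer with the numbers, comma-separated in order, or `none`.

1 → no match
2 → no match
3 → match
4 → no match
5 → no match — must end with 'a'

3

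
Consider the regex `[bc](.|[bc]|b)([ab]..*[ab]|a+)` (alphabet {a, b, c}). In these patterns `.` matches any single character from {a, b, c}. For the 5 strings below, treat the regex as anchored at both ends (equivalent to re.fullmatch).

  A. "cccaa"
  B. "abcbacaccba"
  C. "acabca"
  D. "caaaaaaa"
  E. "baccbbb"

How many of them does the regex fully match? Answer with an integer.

A → no match
B → no match
C → no match
D → match
E → no match
Total matched: 1

1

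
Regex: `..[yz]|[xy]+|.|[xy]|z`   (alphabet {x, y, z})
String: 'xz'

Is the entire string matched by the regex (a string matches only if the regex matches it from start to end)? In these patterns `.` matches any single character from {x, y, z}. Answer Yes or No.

No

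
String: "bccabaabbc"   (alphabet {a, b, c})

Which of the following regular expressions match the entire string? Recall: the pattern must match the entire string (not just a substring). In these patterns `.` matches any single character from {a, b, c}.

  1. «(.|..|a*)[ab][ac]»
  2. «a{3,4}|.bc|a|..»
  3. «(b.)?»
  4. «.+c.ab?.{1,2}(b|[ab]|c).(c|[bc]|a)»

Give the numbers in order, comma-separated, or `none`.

4

1 → no match
2 → no match
3 → no match
4 → match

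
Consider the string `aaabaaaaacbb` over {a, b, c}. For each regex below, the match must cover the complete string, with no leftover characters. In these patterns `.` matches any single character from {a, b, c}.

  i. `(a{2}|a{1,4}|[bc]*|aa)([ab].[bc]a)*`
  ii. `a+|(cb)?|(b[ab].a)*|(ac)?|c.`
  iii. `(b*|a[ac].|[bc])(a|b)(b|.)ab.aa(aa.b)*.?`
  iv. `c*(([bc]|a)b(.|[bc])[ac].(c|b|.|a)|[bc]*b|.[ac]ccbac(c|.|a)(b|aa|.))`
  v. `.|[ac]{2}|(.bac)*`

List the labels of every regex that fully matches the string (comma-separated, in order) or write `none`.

i → no match
ii → no match
iii → match
iv → no match
v → no match

iii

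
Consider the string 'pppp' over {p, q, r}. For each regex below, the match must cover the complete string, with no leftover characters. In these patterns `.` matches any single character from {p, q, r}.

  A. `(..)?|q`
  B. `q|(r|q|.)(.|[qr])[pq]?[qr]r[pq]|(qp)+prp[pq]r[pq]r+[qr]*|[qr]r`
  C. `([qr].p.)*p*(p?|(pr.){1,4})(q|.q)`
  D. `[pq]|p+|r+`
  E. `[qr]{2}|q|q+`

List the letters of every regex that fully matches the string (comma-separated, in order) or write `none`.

A → no match
B → no match
C → no match — must end with 'q'
D → match
E → no match

D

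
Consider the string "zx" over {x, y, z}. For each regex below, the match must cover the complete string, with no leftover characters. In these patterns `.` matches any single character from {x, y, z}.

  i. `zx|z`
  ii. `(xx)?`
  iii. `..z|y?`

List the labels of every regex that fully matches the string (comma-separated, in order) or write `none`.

i

i → match
ii → no match
iii → no match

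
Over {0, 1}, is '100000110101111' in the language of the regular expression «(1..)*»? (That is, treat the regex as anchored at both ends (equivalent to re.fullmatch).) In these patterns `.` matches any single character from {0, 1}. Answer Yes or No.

No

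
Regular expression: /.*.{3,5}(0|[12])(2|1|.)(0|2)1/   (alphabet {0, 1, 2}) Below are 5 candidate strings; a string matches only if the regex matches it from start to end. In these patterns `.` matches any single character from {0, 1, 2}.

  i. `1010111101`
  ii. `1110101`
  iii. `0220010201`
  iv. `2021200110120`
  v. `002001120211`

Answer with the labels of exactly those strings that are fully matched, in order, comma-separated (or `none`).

i → match
ii → match
iii → match
iv → no match — must end with `1`
v → no match

i, ii, iii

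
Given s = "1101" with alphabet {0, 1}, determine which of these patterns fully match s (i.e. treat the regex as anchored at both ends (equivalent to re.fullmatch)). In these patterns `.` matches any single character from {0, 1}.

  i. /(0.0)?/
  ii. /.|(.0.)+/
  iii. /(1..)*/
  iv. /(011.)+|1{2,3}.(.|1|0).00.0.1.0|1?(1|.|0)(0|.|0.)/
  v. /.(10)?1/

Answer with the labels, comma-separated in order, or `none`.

i → no match
ii → no match
iii → no match
iv → match
v → match

iv, v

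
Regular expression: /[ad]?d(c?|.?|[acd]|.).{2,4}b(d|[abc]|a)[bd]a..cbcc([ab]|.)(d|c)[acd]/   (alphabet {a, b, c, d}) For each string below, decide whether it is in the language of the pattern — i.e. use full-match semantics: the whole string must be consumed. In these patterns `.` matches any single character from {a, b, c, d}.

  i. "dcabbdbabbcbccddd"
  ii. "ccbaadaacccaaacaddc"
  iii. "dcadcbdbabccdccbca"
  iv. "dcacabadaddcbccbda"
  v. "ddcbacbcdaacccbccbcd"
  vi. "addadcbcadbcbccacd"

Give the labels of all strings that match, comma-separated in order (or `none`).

i → match
ii → no match
iii → no match
iv → match
v → no match
vi → no match

i, iv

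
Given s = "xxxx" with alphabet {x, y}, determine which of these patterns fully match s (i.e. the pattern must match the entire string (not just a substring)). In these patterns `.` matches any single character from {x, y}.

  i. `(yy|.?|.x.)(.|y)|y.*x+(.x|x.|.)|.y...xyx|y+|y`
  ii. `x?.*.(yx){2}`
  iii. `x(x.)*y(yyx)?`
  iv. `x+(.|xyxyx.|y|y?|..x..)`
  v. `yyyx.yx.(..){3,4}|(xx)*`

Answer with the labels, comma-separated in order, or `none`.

i → match
ii → no match — must end with "yx"
iii → no match
iv → match
v → match

i, iv, v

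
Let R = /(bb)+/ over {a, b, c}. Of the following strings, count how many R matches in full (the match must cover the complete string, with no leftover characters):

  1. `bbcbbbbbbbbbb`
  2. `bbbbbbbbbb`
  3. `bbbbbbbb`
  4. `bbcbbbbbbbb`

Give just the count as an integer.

2

1 → no match
2 → match
3 → match
4 → no match
Total matched: 2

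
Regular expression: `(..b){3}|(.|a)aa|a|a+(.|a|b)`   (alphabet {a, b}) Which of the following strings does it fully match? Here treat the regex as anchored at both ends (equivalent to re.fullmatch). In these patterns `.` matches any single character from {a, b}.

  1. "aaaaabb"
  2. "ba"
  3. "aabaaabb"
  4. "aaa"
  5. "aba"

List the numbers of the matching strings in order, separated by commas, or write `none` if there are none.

4

1. "aaaaabb" → no match
2. "ba" → no match
3. "aabaaabb" → no match
4. "aaa" → match
5. "aba" → no match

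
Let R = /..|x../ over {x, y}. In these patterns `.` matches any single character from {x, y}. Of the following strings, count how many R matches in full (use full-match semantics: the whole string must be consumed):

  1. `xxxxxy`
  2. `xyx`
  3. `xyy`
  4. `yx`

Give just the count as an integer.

3

1. `xxxxxy` → no match
2. `xyx` → match
3. `xyy` → match
4. `yx` → match
Total matched: 3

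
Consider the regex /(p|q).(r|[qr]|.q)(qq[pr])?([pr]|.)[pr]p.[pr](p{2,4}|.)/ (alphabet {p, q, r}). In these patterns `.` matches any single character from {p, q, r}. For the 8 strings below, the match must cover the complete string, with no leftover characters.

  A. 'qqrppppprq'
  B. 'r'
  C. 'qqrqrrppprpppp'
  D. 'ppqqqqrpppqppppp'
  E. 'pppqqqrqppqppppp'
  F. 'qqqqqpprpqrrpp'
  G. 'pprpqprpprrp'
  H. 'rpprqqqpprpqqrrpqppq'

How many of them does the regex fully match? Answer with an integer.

A → no match
B → no match
C → no match
D → match
E → match
F → no match
G → no match
H → no match
Total matched: 2

2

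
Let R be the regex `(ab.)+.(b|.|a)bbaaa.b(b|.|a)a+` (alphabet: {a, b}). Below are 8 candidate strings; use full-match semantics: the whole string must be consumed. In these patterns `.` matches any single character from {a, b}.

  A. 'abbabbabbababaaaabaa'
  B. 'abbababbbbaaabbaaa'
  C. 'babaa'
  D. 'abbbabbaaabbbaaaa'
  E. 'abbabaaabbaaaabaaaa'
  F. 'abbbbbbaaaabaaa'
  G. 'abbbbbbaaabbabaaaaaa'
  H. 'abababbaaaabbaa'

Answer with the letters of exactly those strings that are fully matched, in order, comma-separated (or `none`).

A → no match
B → match
C → no match — must start with 'ab'
D → match
E → match
F → match
G → no match
H → match

B, D, E, F, H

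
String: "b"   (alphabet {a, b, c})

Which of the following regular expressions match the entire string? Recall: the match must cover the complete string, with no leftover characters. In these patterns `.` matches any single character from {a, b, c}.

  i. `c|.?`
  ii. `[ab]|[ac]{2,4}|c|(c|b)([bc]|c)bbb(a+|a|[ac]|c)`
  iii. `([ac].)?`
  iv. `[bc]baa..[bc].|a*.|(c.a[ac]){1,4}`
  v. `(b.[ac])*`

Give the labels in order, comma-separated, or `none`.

i → match
ii → match
iii → no match
iv → match
v → no match

i, ii, iv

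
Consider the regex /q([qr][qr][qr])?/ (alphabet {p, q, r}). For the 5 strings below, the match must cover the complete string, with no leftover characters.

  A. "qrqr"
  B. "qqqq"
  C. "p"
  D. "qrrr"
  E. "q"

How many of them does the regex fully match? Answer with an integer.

4

A → match
B → match
C → no match — must start with "q"
D → match
E → match
Total matched: 4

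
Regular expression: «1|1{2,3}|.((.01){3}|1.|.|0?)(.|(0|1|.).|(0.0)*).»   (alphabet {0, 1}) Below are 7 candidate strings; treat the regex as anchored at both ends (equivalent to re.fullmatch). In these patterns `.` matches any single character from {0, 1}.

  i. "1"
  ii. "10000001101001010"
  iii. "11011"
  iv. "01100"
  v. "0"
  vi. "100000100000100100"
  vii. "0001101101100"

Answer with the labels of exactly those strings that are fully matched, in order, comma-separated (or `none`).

i, iii, iv, vi, vii

i → match
ii → no match
iii → match
iv → match
v → no match
vi → match
vii → match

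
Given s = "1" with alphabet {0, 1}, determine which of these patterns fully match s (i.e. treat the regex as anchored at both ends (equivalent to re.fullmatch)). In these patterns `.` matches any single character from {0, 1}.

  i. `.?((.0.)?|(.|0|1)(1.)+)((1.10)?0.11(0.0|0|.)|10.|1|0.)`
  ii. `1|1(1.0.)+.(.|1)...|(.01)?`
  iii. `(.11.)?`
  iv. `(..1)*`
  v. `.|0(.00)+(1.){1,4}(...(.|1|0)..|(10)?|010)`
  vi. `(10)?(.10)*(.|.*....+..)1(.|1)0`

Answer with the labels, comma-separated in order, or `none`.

i, ii, v

i → match
ii → match
iii → no match
iv → no match
v → match
vi → no match — must end with "0"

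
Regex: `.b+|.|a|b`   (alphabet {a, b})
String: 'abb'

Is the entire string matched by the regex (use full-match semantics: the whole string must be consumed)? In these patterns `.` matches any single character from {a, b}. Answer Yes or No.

Yes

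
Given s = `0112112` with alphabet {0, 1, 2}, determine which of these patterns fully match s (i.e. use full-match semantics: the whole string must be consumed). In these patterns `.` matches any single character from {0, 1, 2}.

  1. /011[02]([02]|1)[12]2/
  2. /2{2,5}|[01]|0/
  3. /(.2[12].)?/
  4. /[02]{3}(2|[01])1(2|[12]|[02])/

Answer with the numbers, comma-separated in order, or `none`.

1 → match
2 → no match
3 → no match
4 → no match

1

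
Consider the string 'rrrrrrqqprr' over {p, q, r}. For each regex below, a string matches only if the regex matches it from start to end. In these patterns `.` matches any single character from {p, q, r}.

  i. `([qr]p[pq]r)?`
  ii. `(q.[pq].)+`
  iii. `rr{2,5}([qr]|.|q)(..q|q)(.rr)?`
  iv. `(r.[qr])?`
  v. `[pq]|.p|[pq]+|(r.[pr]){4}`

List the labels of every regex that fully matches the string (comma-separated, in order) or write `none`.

i → no match
ii → no match — must start with 'q'
iii → match
iv → no match
v → no match

iii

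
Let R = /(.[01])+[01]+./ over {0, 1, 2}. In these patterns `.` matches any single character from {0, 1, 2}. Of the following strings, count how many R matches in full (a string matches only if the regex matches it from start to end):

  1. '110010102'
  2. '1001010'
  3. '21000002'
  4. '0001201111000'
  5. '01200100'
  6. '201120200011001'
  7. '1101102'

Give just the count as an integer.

1 → match
2 → match
3 → match
4 → match
5 → match
6 → match
7 → match
Total matched: 7

7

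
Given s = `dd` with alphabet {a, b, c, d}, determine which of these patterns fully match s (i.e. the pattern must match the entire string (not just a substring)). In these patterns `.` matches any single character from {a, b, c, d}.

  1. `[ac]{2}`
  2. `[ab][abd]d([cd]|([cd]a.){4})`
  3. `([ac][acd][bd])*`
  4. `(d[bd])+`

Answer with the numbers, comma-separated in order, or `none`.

1 → no match
2 → no match
3 → no match
4 → match

4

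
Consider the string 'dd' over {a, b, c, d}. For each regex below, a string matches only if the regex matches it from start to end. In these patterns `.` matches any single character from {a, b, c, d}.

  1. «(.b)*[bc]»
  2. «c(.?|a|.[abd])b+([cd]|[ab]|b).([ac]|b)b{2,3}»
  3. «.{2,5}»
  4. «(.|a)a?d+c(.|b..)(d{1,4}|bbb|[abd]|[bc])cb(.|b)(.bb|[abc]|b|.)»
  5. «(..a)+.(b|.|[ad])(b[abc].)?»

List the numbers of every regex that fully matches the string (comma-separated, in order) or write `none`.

1 → no match
2 → no match — must start with 'c'
3 → match
4 → no match
5 → no match

3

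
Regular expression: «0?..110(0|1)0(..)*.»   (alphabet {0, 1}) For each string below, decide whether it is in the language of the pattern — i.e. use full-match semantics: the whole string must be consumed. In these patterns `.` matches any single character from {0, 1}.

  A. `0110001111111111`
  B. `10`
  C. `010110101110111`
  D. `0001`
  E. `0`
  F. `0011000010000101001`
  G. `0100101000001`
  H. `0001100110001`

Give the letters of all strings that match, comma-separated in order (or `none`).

C

A → no match
B → no match
C → match
D → no match
E → no match
F → no match
G → no match
H → no match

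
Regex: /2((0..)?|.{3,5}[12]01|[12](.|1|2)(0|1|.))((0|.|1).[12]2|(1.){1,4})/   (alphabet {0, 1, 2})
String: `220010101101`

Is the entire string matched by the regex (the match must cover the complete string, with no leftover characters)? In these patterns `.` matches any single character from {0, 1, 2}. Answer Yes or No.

No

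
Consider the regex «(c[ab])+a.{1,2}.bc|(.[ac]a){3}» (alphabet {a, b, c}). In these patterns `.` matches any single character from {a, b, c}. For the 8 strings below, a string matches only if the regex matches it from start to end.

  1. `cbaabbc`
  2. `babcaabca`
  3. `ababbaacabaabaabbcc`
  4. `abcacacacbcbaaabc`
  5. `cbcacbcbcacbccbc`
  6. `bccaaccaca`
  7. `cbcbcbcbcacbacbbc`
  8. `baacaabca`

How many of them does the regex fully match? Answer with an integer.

1. `cbaabbc` → match
2. `babcaabca` → no match
3 → no match
4 → no match
5 → no match
6. `bccaaccaca` → no match
7 → match
8. `baacaabca` → match
Total matched: 3

3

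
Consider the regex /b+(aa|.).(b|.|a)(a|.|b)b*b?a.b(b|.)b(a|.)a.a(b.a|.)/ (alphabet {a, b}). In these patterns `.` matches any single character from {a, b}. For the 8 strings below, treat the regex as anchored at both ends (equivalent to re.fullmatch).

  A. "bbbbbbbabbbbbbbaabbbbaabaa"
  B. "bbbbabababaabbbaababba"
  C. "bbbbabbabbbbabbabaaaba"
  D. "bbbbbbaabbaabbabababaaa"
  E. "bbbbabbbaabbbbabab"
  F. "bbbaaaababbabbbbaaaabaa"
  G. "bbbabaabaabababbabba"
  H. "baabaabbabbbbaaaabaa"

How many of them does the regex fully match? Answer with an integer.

2

A → no match
B → no match
C → no match
D → no match
E → match
F → no match
G → no match
H → match
Total matched: 2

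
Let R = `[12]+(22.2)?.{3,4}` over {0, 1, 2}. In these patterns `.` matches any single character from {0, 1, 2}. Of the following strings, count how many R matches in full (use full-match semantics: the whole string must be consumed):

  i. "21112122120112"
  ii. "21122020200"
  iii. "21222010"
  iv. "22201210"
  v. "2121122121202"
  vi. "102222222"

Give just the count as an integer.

4

i → match
ii → match
iii → match
iv → no match
v → match
vi → no match
Total matched: 4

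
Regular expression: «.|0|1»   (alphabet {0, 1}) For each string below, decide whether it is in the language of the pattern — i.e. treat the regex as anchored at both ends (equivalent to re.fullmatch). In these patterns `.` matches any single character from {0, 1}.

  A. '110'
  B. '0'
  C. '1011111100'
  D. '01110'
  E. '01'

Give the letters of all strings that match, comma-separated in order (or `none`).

A → no match
B → match
C → no match
D → no match
E → no match

B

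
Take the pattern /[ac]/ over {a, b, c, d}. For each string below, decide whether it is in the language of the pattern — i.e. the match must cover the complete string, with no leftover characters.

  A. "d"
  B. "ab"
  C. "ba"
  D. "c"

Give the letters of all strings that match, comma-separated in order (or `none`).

A → no match
B → no match
C → no match
D → match

D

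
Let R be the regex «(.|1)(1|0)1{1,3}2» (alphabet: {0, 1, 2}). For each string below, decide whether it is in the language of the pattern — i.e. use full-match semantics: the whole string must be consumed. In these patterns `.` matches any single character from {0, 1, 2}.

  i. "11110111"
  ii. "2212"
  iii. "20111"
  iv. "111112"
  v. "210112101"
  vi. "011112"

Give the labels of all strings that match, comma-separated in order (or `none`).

iv, vi

i → no match — must end with "12"
ii → no match
iii → no match — must end with "12"
iv → match
v → no match — must end with "12"
vi → match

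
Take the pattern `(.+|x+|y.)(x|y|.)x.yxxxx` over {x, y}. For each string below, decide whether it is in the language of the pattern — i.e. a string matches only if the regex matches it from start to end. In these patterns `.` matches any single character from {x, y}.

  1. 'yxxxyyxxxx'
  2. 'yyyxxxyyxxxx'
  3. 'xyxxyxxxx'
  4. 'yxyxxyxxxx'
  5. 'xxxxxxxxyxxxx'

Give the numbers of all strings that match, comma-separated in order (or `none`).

1, 2, 3, 4, 5

1 → match
2 → match
3 → match
4 → match
5 → match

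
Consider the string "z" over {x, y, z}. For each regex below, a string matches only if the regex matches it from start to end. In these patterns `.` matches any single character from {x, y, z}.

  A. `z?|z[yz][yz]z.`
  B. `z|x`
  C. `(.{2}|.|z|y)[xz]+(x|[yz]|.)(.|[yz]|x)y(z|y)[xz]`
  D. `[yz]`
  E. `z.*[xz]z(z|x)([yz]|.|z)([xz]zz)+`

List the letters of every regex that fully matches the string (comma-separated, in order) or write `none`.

A, B, D

A → match
B → match
C → no match
D → match
E → no match — must end with "zz"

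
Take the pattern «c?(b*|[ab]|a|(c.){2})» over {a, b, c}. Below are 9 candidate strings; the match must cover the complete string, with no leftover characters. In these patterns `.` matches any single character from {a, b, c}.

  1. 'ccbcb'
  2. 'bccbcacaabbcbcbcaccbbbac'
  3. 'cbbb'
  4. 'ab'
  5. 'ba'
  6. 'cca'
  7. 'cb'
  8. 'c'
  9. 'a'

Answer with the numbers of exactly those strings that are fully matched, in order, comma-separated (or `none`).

1, 3, 7, 8, 9

1 → match
2 → no match
3 → match
4 → no match
5 → no match
6 → no match
7 → match
8 → match
9 → match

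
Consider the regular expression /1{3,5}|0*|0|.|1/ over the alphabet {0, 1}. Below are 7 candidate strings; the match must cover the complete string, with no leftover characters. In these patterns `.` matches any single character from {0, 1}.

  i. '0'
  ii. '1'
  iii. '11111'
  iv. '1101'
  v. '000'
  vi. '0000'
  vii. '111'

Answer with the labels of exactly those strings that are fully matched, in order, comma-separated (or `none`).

i, ii, iii, v, vi, vii

i → match
ii → match
iii → match
iv → no match
v → match
vi → match
vii → match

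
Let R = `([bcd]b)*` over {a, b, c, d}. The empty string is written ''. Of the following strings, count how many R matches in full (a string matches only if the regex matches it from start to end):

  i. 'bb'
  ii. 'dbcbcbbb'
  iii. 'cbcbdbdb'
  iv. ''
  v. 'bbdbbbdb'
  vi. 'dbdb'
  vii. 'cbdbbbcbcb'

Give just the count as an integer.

7

i. 'bb' → match
ii. 'dbcbcbbb' → match
iii. 'cbcbdbdb' → match
iv. '' → match
v. 'bbdbbbdb' → match
vi. 'dbdb' → match
vii. 'cbdbbbcbcb' → match
Total matched: 7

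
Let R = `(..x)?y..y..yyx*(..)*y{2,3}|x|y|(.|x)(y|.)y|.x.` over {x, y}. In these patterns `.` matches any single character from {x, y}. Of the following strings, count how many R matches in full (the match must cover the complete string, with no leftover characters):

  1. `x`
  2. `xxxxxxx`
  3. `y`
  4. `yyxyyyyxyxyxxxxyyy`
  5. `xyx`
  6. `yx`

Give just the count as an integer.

2

1 → match
2 → no match
3 → match
4 → no match
5 → no match
6 → no match
Total matched: 2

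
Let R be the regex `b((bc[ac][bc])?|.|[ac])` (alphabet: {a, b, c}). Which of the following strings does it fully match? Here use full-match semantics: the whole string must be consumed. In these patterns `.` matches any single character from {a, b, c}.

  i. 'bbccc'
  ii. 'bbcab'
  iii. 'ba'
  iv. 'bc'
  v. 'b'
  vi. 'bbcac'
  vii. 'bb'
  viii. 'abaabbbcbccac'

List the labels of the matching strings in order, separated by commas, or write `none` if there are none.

i, ii, iii, iv, v, vi, vii

i → match
ii → match
iii → match
iv → match
v → match
vi → match
vii → match
viii → no match — must start with 'b'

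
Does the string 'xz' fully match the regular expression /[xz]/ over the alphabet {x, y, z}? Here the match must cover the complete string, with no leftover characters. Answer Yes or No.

No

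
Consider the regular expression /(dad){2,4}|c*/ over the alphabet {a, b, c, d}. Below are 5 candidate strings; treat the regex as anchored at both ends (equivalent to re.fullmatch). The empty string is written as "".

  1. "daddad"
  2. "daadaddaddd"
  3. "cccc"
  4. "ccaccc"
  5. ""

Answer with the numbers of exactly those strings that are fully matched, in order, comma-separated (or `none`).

1, 3, 5

1. "daddad" → match
2. "daadaddaddd" → no match
3. "cccc" → match
4. "ccaccc" → no match
5. "" → match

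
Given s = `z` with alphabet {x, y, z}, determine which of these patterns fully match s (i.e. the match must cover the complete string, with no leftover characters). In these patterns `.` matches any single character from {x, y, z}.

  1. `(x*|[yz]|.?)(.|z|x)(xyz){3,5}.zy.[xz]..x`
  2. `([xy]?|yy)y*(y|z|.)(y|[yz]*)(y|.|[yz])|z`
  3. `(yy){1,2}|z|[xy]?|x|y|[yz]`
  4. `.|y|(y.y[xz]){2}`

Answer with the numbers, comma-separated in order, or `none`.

2, 3, 4

1 → no match — must end with `x`
2 → match
3 → match
4 → match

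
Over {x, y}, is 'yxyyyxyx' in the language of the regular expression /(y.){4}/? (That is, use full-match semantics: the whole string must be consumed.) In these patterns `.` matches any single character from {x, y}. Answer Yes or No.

Yes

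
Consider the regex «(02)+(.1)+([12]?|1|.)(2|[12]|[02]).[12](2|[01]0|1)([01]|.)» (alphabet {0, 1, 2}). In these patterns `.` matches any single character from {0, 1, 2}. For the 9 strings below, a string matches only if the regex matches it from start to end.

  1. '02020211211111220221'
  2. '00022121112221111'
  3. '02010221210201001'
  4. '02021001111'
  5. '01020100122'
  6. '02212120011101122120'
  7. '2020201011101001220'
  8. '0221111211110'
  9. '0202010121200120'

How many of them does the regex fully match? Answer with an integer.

2

1 → match
2 → no match — must start with '02'
3 → no match
4. '02021001111' → no match
5. '01020100122' → no match — must start with '02'
6 → no match
7 → no match — must start with '02'
8 → no match
9 → match
Total matched: 2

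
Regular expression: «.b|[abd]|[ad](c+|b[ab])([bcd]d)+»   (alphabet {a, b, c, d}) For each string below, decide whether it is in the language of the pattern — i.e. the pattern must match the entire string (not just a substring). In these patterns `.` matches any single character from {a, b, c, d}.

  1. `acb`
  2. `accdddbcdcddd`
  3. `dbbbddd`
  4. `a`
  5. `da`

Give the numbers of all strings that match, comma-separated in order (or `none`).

3, 4

1 → no match
2 → no match
3 → match
4 → match
5 → no match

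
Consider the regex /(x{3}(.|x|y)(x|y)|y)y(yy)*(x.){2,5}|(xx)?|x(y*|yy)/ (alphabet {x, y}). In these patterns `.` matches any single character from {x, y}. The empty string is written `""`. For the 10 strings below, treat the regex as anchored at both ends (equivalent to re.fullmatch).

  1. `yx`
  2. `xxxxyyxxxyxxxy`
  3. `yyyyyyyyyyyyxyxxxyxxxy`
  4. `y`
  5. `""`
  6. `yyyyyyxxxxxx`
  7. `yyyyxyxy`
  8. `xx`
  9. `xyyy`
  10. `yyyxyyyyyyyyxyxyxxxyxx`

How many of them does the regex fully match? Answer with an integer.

7

1 → no match
2 → match
3 → match
4 → no match
5 → match
6 → match
7 → match
8 → match
9 → match
10 → no match
Total matched: 7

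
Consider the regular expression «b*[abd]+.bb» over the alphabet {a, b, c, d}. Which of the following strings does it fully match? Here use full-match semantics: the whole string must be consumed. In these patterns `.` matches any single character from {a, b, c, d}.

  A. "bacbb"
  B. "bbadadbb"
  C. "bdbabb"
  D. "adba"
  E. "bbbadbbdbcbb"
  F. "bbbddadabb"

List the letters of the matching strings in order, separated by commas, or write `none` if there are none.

A, B, C, E, F

A → match
B → match
C → match
D → no match — must end with "bb"
E → match
F → match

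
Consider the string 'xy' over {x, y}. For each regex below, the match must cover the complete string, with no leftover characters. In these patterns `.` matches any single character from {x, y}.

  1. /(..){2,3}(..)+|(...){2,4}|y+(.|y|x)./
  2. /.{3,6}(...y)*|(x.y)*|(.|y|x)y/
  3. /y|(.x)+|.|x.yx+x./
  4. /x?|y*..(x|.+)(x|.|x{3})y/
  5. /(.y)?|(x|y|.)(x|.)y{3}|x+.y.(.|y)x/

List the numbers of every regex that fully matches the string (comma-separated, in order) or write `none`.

2, 5

1 → no match
2 → match
3 → no match
4 → no match
5 → match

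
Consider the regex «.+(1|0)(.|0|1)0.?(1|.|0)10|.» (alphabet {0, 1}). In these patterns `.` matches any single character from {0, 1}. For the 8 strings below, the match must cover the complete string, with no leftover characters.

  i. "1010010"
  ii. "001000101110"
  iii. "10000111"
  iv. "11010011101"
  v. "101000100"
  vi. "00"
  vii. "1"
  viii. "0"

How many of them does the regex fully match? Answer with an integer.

4

i → match
ii → match
iii → no match
iv → no match
v → no match
vi → no match
vii → match
viii → match
Total matched: 4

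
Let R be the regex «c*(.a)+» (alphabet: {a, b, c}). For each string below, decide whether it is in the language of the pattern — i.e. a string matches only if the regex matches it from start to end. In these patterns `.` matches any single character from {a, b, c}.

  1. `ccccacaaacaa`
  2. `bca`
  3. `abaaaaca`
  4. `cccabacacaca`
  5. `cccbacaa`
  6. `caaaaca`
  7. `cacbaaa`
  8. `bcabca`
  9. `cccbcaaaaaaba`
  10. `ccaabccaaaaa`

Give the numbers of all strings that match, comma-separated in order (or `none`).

4, 6

1 → no match
2 → no match
3 → no match
4 → match
5 → no match
6 → match
7 → no match
8 → no match
9 → no match
10 → no match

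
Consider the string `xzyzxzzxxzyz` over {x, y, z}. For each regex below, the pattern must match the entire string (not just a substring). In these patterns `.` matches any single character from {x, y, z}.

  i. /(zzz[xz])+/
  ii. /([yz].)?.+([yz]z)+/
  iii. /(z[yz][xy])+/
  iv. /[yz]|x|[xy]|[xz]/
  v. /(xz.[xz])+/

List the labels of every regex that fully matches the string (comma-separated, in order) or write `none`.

i → no match — must start with `zzz`
ii → match
iii → no match — must start with `z`
iv → no match
v → match

ii, v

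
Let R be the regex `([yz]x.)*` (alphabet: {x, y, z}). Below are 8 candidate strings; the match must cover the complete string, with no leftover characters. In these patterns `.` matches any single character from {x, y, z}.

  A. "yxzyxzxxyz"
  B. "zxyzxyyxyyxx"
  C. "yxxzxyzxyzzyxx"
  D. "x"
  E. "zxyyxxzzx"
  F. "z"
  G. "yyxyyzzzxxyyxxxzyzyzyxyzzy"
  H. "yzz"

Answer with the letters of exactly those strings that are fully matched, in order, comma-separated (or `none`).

B

A. "yxzyxzxxyz" → no match
B. "zxyzxyyxyyxx" → match
C → no match
D. "x" → no match
E. "zxyyxxzzx" → no match
F. "z" → no match
G → no match
H. "yzz" → no match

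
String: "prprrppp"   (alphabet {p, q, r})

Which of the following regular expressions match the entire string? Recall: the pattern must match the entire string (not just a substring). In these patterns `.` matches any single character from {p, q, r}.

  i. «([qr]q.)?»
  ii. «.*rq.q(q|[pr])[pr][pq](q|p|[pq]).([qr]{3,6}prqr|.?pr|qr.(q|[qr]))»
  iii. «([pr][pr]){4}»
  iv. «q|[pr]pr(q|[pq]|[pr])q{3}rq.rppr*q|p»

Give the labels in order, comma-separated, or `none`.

i → no match
ii → no match
iii → match
iv → no match

iii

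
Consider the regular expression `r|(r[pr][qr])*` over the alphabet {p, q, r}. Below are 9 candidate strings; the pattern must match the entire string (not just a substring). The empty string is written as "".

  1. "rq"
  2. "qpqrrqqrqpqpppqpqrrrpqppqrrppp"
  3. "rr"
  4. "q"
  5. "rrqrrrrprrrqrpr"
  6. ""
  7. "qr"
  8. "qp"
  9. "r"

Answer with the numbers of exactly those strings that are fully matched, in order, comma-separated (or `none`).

1 → no match
2 → no match
3 → no match
4 → no match
5 → match
6 → match
7 → no match
8 → no match
9 → match

5, 6, 9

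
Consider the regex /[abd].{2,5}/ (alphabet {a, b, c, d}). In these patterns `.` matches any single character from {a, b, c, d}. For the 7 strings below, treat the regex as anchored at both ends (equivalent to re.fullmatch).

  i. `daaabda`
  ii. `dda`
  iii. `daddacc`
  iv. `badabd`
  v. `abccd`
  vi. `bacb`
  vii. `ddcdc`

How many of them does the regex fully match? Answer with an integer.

5

i → no match
ii → match
iii → no match
iv → match
v → match
vi → match
vii → match
Total matched: 5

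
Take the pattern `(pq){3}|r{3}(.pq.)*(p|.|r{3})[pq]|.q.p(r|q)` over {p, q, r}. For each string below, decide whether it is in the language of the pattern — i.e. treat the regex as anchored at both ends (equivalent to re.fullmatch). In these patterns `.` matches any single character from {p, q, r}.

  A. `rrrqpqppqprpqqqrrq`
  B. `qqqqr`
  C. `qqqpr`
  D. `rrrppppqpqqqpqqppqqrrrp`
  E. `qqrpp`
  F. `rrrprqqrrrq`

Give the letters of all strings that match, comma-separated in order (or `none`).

A → no match
B → no match
C → match
D → no match
E → no match
F → no match

C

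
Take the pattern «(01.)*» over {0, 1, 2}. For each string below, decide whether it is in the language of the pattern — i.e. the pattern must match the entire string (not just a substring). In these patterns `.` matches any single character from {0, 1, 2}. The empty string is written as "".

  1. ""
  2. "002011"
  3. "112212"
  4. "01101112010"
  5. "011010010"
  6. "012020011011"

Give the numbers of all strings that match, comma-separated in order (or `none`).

1, 5

1. "" → match
2. "002011" → no match
3. "112212" → no match
4. "01101112010" → no match
5. "011010010" → match
6. "012020011011" → no match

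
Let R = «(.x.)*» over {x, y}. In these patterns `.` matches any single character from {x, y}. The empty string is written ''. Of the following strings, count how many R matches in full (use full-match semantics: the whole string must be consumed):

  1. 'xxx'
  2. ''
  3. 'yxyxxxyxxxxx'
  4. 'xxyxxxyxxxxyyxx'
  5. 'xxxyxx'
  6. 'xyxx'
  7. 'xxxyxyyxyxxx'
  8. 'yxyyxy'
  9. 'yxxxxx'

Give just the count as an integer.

1 → match
2 → match
3 → match
4 → match
5 → match
6 → no match
7 → match
8 → match
9 → match
Total matched: 8

8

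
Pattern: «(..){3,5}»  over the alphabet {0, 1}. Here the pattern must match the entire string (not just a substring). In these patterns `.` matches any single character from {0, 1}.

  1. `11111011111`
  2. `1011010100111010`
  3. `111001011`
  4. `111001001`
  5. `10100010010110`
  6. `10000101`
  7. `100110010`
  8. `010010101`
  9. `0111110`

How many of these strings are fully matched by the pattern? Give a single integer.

1

1. `11111011111` → no match
2 → no match
3. `111001011` → no match
4. `111001001` → no match
5 → no match
6. `10000101` → match
7. `100110010` → no match
8. `010010101` → no match
9. `0111110` → no match
Total matched: 1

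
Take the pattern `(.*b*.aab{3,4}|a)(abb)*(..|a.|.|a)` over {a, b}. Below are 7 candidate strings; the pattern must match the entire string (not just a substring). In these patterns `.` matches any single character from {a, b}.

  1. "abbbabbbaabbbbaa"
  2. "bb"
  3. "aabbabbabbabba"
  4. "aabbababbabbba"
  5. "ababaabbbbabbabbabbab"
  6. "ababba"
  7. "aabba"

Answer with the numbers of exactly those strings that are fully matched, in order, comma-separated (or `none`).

1 → match
2. "bb" → no match
3 → match
4 → no match
5 → match
6. "ababba" → no match
7. "aabba" → match

1, 3, 5, 7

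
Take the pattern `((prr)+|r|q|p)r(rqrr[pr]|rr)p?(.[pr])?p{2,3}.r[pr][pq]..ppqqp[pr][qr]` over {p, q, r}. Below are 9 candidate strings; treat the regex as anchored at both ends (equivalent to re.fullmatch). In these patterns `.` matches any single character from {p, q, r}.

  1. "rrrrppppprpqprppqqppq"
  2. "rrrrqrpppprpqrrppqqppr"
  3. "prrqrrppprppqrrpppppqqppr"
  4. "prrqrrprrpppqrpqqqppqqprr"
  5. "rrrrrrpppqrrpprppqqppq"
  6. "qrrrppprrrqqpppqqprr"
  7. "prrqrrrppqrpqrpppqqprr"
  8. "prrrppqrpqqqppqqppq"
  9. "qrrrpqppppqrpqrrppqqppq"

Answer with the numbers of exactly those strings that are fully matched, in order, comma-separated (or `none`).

1, 2, 3, 4, 5, 6, 7, 8, 9

1 → match
2 → match
3 → match
4 → match
5 → match
6 → match
7 → match
8 → match
9 → match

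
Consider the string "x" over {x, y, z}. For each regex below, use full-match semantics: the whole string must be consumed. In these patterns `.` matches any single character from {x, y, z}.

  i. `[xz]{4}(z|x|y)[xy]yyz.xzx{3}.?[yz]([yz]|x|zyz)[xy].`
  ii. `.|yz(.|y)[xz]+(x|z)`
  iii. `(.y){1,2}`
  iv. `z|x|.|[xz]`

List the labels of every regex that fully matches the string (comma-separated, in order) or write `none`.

i → no match
ii → match
iii → no match — must end with "y"
iv → match

ii, iv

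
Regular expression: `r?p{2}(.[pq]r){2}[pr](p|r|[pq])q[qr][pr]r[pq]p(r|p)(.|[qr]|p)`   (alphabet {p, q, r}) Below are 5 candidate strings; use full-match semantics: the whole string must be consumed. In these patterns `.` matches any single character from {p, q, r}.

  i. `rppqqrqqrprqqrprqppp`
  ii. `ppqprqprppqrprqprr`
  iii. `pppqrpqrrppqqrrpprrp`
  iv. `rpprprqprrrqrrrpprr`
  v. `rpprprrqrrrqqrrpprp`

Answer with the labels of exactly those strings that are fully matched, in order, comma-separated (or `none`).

i → no match
ii → match
iii → no match
iv → match
v → match

ii, iv, v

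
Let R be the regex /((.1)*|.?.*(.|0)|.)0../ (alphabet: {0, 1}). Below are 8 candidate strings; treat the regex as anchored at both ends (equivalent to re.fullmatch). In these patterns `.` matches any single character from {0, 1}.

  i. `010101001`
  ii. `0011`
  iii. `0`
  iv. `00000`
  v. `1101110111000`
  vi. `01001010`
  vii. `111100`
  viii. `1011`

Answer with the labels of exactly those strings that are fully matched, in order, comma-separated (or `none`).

i. `010101001` → match
ii. `0011` → match
iii. `0` → no match
iv. `00000` → match
v → match
vi. `01001010` → match
vii. `111100` → no match
viii. `1011` → match

i, ii, iv, v, vi, viii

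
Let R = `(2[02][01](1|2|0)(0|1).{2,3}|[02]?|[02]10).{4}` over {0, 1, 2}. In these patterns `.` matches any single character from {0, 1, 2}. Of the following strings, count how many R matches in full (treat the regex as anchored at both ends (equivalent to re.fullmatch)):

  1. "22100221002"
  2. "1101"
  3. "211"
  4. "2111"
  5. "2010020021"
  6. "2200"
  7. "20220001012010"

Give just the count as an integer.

1 → match
2 → match
3 → no match
4 → match
5 → no match
6 → match
7 → no match
Total matched: 4

4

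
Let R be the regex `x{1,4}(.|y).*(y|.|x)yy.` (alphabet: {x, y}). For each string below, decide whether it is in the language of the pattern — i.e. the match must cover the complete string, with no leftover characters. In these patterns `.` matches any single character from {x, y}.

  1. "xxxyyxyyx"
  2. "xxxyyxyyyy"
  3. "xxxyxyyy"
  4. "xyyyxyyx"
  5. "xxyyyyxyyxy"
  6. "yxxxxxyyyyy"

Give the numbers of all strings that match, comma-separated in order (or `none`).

1, 2, 3, 4

1 → match
2 → match
3 → match
4 → match
5 → no match
6 → no match — must start with "x"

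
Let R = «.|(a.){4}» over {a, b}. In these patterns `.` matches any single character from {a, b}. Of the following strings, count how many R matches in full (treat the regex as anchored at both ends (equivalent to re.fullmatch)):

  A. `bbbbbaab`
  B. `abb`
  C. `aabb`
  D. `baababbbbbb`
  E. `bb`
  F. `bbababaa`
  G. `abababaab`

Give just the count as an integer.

0

A → no match
B → no match
C → no match
D → no match
E → no match
F → no match
G → no match
Total matched: 0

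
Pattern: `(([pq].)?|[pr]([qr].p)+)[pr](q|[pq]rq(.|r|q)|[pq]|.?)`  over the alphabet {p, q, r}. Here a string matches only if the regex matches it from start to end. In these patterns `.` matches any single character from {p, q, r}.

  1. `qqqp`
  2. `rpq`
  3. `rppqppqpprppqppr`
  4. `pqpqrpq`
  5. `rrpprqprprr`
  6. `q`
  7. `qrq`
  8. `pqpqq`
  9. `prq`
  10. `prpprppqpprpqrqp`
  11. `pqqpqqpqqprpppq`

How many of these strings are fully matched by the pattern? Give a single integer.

1

1. `qqqp` → no match
2. `rpq` → no match
3 → no match
4. `pqpqrpq` → no match
5. `rrpprqprprr` → no match
6. `q` → no match
7. `qrq` → no match
8. `pqpqq` → no match
9. `prq` → no match
10 → no match
11 → match
Total matched: 1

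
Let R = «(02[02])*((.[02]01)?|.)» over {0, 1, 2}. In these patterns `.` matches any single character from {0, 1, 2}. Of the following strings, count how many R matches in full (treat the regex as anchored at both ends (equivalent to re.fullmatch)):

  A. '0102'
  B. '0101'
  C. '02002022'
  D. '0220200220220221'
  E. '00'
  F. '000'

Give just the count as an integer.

1

A → no match
B → no match
C → no match
D → match
E → no match
F → no match
Total matched: 1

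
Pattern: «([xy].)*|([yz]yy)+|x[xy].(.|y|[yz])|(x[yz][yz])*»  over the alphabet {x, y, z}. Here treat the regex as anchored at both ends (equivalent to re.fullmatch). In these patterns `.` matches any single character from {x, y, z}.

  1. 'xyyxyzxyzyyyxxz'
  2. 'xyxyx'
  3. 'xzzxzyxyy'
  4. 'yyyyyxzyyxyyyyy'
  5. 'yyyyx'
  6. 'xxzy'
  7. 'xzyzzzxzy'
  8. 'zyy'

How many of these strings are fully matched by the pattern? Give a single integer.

1 → no match
2. 'xyxyx' → no match
3. 'xzzxzyxyy' → match
4 → no match
5. 'yyyyx' → no match
6. 'xxzy' → match
7. 'xzyzzzxzy' → no match
8. 'zyy' → match
Total matched: 3

3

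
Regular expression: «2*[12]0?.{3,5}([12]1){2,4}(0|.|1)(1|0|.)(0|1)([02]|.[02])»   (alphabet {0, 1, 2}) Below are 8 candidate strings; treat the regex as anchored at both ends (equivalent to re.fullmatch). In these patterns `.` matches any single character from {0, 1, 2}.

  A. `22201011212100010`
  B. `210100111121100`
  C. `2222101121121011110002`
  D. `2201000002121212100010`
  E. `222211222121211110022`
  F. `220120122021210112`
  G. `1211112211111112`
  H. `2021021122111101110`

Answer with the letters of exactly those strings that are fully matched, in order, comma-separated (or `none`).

A → match
B → match
C → no match
D → no match
E → match
F → no match
G → no match
H → no match

A, B, E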